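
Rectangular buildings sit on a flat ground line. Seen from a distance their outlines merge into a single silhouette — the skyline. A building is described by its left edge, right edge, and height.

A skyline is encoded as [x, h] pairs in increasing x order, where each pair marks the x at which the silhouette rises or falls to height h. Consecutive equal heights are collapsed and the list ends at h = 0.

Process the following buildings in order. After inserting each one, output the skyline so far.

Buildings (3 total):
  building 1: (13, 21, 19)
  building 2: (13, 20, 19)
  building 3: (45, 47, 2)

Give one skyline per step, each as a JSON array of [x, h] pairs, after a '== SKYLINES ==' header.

== SKYLINES ==
[[13,19],[21,0]]
[[13,19],[21,0]]
[[13,19],[21,0],[45,2],[47,0]]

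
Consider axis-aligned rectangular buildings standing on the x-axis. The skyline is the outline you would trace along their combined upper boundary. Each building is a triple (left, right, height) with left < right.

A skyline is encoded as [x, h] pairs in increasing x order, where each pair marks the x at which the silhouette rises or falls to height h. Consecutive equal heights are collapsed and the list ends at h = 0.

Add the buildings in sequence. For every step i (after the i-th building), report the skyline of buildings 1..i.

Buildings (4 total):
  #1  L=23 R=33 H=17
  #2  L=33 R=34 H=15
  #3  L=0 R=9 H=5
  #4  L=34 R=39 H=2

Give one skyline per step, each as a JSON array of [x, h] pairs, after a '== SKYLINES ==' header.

== SKYLINES ==
[[23,17],[33,0]]
[[23,17],[33,15],[34,0]]
[[0,5],[9,0],[23,17],[33,15],[34,0]]
[[0,5],[9,0],[23,17],[33,15],[34,2],[39,0]]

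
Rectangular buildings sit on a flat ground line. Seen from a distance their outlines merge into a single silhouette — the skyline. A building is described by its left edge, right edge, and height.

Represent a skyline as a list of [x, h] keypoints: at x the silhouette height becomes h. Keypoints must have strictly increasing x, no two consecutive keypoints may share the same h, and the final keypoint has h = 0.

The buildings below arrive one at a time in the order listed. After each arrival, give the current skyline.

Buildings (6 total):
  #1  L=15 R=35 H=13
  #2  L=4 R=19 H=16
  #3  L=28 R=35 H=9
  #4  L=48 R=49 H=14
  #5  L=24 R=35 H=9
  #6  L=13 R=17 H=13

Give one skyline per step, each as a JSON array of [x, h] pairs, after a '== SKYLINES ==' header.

== SKYLINES ==
[[15,13],[35,0]]
[[4,16],[19,13],[35,0]]
[[4,16],[19,13],[35,0]]
[[4,16],[19,13],[35,0],[48,14],[49,0]]
[[4,16],[19,13],[35,0],[48,14],[49,0]]
[[4,16],[19,13],[35,0],[48,14],[49,0]]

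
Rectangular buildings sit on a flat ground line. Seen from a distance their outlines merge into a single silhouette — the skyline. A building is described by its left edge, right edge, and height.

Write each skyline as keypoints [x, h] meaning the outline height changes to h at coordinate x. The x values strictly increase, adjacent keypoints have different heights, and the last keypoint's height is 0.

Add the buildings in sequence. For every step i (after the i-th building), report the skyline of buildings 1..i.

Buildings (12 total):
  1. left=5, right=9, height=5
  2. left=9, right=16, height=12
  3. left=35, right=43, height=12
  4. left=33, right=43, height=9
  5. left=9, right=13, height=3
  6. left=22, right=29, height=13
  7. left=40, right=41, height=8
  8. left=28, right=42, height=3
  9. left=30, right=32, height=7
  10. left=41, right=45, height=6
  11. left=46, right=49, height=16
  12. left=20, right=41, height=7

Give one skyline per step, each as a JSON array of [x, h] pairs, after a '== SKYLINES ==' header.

== SKYLINES ==
[[5,5],[9,0]]
[[5,5],[9,12],[16,0]]
[[5,5],[9,12],[16,0],[35,12],[43,0]]
[[5,5],[9,12],[16,0],[33,9],[35,12],[43,0]]
[[5,5],[9,12],[16,0],[33,9],[35,12],[43,0]]
[[5,5],[9,12],[16,0],[22,13],[29,0],[33,9],[35,12],[43,0]]
[[5,5],[9,12],[16,0],[22,13],[29,0],[33,9],[35,12],[43,0]]
[[5,5],[9,12],[16,0],[22,13],[29,3],[33,9],[35,12],[43,0]]
[[5,5],[9,12],[16,0],[22,13],[29,3],[30,7],[32,3],[33,9],[35,12],[43,0]]
[[5,5],[9,12],[16,0],[22,13],[29,3],[30,7],[32,3],[33,9],[35,12],[43,6],[45,0]]
[[5,5],[9,12],[16,0],[22,13],[29,3],[30,7],[32,3],[33,9],[35,12],[43,6],[45,0],[46,16],[49,0]]
[[5,5],[9,12],[16,0],[20,7],[22,13],[29,7],[33,9],[35,12],[43,6],[45,0],[46,16],[49,0]]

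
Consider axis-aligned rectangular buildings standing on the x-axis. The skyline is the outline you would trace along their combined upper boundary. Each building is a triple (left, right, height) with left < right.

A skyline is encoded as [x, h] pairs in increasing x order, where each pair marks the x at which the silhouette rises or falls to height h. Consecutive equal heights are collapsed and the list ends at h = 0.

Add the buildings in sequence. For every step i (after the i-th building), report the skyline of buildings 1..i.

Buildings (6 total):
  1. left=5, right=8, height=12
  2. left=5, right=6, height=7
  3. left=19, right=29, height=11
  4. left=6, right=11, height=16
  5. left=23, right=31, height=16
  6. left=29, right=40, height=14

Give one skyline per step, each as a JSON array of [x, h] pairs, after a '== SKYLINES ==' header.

== SKYLINES ==
[[5,12],[8,0]]
[[5,12],[8,0]]
[[5,12],[8,0],[19,11],[29,0]]
[[5,12],[6,16],[11,0],[19,11],[29,0]]
[[5,12],[6,16],[11,0],[19,11],[23,16],[31,0]]
[[5,12],[6,16],[11,0],[19,11],[23,16],[31,14],[40,0]]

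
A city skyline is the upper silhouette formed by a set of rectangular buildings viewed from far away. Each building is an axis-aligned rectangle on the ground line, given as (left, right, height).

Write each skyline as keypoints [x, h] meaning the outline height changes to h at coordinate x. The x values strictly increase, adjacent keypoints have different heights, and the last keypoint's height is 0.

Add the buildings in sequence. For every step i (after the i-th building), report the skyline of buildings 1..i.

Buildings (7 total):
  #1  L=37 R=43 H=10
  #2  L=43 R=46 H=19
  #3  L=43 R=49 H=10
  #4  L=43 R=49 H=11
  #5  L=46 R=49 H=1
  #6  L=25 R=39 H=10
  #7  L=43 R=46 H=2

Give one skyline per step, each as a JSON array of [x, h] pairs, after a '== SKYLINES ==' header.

== SKYLINES ==
[[37,10],[43,0]]
[[37,10],[43,19],[46,0]]
[[37,10],[43,19],[46,10],[49,0]]
[[37,10],[43,19],[46,11],[49,0]]
[[37,10],[43,19],[46,11],[49,0]]
[[25,10],[43,19],[46,11],[49,0]]
[[25,10],[43,19],[46,11],[49,0]]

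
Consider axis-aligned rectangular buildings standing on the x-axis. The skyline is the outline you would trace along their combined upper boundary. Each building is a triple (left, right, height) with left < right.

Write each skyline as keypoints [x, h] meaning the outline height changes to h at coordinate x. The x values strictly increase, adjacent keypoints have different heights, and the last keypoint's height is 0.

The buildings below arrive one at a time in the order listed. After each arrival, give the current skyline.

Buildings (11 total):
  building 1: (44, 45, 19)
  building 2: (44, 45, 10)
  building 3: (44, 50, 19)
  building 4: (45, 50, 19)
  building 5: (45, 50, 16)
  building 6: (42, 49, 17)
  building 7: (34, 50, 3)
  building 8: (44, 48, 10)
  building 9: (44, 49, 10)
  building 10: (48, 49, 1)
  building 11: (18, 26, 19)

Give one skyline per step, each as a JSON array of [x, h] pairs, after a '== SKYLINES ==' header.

== SKYLINES ==
[[44,19],[45,0]]
[[44,19],[45,0]]
[[44,19],[50,0]]
[[44,19],[50,0]]
[[44,19],[50,0]]
[[42,17],[44,19],[50,0]]
[[34,3],[42,17],[44,19],[50,0]]
[[34,3],[42,17],[44,19],[50,0]]
[[34,3],[42,17],[44,19],[50,0]]
[[34,3],[42,17],[44,19],[50,0]]
[[18,19],[26,0],[34,3],[42,17],[44,19],[50,0]]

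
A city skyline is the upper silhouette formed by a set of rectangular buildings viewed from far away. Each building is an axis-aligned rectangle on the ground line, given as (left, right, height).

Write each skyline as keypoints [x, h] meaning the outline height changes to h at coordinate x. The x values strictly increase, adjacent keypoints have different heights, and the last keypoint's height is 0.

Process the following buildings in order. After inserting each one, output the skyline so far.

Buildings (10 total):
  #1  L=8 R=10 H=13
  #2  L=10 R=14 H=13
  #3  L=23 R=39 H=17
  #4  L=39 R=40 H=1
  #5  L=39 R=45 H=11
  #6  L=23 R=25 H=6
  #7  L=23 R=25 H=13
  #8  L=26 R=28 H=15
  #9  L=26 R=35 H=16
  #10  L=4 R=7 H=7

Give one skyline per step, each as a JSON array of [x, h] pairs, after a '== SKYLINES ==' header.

== SKYLINES ==
[[8,13],[10,0]]
[[8,13],[14,0]]
[[8,13],[14,0],[23,17],[39,0]]
[[8,13],[14,0],[23,17],[39,1],[40,0]]
[[8,13],[14,0],[23,17],[39,11],[45,0]]
[[8,13],[14,0],[23,17],[39,11],[45,0]]
[[8,13],[14,0],[23,17],[39,11],[45,0]]
[[8,13],[14,0],[23,17],[39,11],[45,0]]
[[8,13],[14,0],[23,17],[39,11],[45,0]]
[[4,7],[7,0],[8,13],[14,0],[23,17],[39,11],[45,0]]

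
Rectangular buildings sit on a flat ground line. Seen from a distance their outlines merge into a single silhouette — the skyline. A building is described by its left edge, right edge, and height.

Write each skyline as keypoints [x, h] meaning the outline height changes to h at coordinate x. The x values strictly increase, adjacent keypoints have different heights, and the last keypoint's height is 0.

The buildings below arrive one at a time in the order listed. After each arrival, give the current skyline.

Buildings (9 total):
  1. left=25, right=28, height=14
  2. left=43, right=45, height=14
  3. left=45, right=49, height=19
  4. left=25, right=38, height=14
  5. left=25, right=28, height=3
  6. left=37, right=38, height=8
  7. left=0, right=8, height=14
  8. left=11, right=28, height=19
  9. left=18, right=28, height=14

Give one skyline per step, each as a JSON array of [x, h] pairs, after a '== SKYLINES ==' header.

== SKYLINES ==
[[25,14],[28,0]]
[[25,14],[28,0],[43,14],[45,0]]
[[25,14],[28,0],[43,14],[45,19],[49,0]]
[[25,14],[38,0],[43,14],[45,19],[49,0]]
[[25,14],[38,0],[43,14],[45,19],[49,0]]
[[25,14],[38,0],[43,14],[45,19],[49,0]]
[[0,14],[8,0],[25,14],[38,0],[43,14],[45,19],[49,0]]
[[0,14],[8,0],[11,19],[28,14],[38,0],[43,14],[45,19],[49,0]]
[[0,14],[8,0],[11,19],[28,14],[38,0],[43,14],[45,19],[49,0]]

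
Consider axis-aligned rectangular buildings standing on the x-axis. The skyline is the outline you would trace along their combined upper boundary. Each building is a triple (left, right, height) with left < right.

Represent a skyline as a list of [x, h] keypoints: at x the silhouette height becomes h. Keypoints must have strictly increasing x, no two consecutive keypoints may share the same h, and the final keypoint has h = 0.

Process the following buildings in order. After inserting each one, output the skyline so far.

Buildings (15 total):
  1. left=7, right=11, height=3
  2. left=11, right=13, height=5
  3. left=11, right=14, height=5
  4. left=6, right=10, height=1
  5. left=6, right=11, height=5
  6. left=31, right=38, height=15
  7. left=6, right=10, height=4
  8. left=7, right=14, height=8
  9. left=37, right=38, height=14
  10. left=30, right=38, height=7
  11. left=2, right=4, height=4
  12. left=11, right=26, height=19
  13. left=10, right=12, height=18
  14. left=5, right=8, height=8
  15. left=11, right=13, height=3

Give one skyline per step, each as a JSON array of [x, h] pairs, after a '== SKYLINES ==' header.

== SKYLINES ==
[[7,3],[11,0]]
[[7,3],[11,5],[13,0]]
[[7,3],[11,5],[14,0]]
[[6,1],[7,3],[11,5],[14,0]]
[[6,5],[14,0]]
[[6,5],[14,0],[31,15],[38,0]]
[[6,5],[14,0],[31,15],[38,0]]
[[6,5],[7,8],[14,0],[31,15],[38,0]]
[[6,5],[7,8],[14,0],[31,15],[38,0]]
[[6,5],[7,8],[14,0],[30,7],[31,15],[38,0]]
[[2,4],[4,0],[6,5],[7,8],[14,0],[30,7],[31,15],[38,0]]
[[2,4],[4,0],[6,5],[7,8],[11,19],[26,0],[30,7],[31,15],[38,0]]
[[2,4],[4,0],[6,5],[7,8],[10,18],[11,19],[26,0],[30,7],[31,15],[38,0]]
[[2,4],[4,0],[5,8],[10,18],[11,19],[26,0],[30,7],[31,15],[38,0]]
[[2,4],[4,0],[5,8],[10,18],[11,19],[26,0],[30,7],[31,15],[38,0]]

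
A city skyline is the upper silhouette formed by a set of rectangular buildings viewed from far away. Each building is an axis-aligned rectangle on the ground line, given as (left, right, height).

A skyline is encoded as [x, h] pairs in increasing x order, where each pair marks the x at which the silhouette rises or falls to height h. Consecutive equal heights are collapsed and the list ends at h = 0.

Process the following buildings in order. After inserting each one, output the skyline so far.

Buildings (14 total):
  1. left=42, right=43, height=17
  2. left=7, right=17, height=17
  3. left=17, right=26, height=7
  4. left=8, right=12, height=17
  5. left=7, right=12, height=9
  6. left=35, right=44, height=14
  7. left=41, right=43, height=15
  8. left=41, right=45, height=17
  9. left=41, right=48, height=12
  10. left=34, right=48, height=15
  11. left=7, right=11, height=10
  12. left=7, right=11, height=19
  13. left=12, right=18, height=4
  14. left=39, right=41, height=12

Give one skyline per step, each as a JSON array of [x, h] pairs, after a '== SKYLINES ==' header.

== SKYLINES ==
[[42,17],[43,0]]
[[7,17],[17,0],[42,17],[43,0]]
[[7,17],[17,7],[26,0],[42,17],[43,0]]
[[7,17],[17,7],[26,0],[42,17],[43,0]]
[[7,17],[17,7],[26,0],[42,17],[43,0]]
[[7,17],[17,7],[26,0],[35,14],[42,17],[43,14],[44,0]]
[[7,17],[17,7],[26,0],[35,14],[41,15],[42,17],[43,14],[44,0]]
[[7,17],[17,7],[26,0],[35,14],[41,17],[45,0]]
[[7,17],[17,7],[26,0],[35,14],[41,17],[45,12],[48,0]]
[[7,17],[17,7],[26,0],[34,15],[41,17],[45,15],[48,0]]
[[7,17],[17,7],[26,0],[34,15],[41,17],[45,15],[48,0]]
[[7,19],[11,17],[17,7],[26,0],[34,15],[41,17],[45,15],[48,0]]
[[7,19],[11,17],[17,7],[26,0],[34,15],[41,17],[45,15],[48,0]]
[[7,19],[11,17],[17,7],[26,0],[34,15],[41,17],[45,15],[48,0]]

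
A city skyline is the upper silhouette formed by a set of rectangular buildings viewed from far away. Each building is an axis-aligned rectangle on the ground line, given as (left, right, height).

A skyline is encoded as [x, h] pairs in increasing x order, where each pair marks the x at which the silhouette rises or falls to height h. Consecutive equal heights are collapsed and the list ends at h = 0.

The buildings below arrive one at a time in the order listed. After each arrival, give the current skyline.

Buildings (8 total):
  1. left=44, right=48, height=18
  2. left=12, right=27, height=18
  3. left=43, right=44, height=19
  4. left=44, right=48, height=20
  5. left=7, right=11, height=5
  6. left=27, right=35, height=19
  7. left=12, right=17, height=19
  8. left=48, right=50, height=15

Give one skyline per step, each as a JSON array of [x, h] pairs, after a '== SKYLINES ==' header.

== SKYLINES ==
[[44,18],[48,0]]
[[12,18],[27,0],[44,18],[48,0]]
[[12,18],[27,0],[43,19],[44,18],[48,0]]
[[12,18],[27,0],[43,19],[44,20],[48,0]]
[[7,5],[11,0],[12,18],[27,0],[43,19],[44,20],[48,0]]
[[7,5],[11,0],[12,18],[27,19],[35,0],[43,19],[44,20],[48,0]]
[[7,5],[11,0],[12,19],[17,18],[27,19],[35,0],[43,19],[44,20],[48,0]]
[[7,5],[11,0],[12,19],[17,18],[27,19],[35,0],[43,19],[44,20],[48,15],[50,0]]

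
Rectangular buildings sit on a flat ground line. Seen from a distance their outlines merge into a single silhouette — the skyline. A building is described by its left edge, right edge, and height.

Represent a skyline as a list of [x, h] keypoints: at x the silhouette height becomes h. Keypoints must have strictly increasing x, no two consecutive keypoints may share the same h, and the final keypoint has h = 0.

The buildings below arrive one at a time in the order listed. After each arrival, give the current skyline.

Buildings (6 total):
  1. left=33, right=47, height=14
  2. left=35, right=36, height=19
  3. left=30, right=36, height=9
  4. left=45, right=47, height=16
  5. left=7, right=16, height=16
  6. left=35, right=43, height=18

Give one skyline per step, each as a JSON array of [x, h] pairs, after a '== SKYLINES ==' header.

== SKYLINES ==
[[33,14],[47,0]]
[[33,14],[35,19],[36,14],[47,0]]
[[30,9],[33,14],[35,19],[36,14],[47,0]]
[[30,9],[33,14],[35,19],[36,14],[45,16],[47,0]]
[[7,16],[16,0],[30,9],[33,14],[35,19],[36,14],[45,16],[47,0]]
[[7,16],[16,0],[30,9],[33,14],[35,19],[36,18],[43,14],[45,16],[47,0]]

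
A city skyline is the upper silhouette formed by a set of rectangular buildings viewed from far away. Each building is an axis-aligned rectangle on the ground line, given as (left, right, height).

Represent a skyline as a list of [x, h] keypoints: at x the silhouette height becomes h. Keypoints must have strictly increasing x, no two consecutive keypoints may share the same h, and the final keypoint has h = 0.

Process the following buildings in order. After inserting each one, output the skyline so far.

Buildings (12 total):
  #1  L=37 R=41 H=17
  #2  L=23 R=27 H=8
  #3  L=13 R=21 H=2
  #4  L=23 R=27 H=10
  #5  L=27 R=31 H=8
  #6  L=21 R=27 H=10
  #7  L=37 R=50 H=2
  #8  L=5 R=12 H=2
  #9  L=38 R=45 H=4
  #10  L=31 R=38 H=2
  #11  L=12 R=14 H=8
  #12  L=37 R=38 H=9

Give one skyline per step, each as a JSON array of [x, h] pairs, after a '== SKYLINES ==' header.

== SKYLINES ==
[[37,17],[41,0]]
[[23,8],[27,0],[37,17],[41,0]]
[[13,2],[21,0],[23,8],[27,0],[37,17],[41,0]]
[[13,2],[21,0],[23,10],[27,0],[37,17],[41,0]]
[[13,2],[21,0],[23,10],[27,8],[31,0],[37,17],[41,0]]
[[13,2],[21,10],[27,8],[31,0],[37,17],[41,0]]
[[13,2],[21,10],[27,8],[31,0],[37,17],[41,2],[50,0]]
[[5,2],[12,0],[13,2],[21,10],[27,8],[31,0],[37,17],[41,2],[50,0]]
[[5,2],[12,0],[13,2],[21,10],[27,8],[31,0],[37,17],[41,4],[45,2],[50,0]]
[[5,2],[12,0],[13,2],[21,10],[27,8],[31,2],[37,17],[41,4],[45,2],[50,0]]
[[5,2],[12,8],[14,2],[21,10],[27,8],[31,2],[37,17],[41,4],[45,2],[50,0]]
[[5,2],[12,8],[14,2],[21,10],[27,8],[31,2],[37,17],[41,4],[45,2],[50,0]]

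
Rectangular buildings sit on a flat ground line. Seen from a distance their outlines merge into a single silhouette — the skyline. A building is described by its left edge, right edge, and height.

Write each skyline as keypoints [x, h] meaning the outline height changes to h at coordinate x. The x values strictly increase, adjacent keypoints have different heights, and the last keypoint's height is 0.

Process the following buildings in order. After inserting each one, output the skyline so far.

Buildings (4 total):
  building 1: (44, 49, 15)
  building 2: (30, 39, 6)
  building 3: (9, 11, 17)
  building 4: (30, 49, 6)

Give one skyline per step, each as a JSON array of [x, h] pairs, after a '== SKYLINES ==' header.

== SKYLINES ==
[[44,15],[49,0]]
[[30,6],[39,0],[44,15],[49,0]]
[[9,17],[11,0],[30,6],[39,0],[44,15],[49,0]]
[[9,17],[11,0],[30,6],[44,15],[49,0]]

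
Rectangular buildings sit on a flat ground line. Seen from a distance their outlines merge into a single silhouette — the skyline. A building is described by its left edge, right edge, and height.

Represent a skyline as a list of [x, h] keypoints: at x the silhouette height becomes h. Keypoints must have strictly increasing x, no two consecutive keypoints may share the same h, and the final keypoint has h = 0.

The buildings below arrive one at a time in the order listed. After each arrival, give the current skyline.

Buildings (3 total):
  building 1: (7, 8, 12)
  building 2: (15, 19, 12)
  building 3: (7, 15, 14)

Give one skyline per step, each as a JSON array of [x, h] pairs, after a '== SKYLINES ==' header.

== SKYLINES ==
[[7,12],[8,0]]
[[7,12],[8,0],[15,12],[19,0]]
[[7,14],[15,12],[19,0]]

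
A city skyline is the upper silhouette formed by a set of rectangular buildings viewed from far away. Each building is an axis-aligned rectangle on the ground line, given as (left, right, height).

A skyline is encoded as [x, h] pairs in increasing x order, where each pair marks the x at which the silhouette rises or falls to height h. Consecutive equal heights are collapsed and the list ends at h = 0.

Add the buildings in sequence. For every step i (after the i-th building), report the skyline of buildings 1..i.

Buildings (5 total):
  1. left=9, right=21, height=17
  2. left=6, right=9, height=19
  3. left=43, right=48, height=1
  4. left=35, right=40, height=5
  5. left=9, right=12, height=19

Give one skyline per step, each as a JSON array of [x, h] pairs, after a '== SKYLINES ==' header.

== SKYLINES ==
[[9,17],[21,0]]
[[6,19],[9,17],[21,0]]
[[6,19],[9,17],[21,0],[43,1],[48,0]]
[[6,19],[9,17],[21,0],[35,5],[40,0],[43,1],[48,0]]
[[6,19],[12,17],[21,0],[35,5],[40,0],[43,1],[48,0]]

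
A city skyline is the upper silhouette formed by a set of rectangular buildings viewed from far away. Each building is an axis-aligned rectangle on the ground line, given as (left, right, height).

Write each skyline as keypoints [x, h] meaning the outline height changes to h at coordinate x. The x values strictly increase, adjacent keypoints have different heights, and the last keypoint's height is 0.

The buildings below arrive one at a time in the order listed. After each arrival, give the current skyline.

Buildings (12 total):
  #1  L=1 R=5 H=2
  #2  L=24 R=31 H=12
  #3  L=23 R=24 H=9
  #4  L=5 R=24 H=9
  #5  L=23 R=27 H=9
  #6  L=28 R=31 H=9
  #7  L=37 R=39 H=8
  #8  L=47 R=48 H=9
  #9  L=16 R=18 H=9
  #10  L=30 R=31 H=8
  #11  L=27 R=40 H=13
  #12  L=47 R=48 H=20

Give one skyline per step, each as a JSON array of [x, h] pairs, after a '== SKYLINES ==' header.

== SKYLINES ==
[[1,2],[5,0]]
[[1,2],[5,0],[24,12],[31,0]]
[[1,2],[5,0],[23,9],[24,12],[31,0]]
[[1,2],[5,9],[24,12],[31,0]]
[[1,2],[5,9],[24,12],[31,0]]
[[1,2],[5,9],[24,12],[31,0]]
[[1,2],[5,9],[24,12],[31,0],[37,8],[39,0]]
[[1,2],[5,9],[24,12],[31,0],[37,8],[39,0],[47,9],[48,0]]
[[1,2],[5,9],[24,12],[31,0],[37,8],[39,0],[47,9],[48,0]]
[[1,2],[5,9],[24,12],[31,0],[37,8],[39,0],[47,9],[48,0]]
[[1,2],[5,9],[24,12],[27,13],[40,0],[47,9],[48,0]]
[[1,2],[5,9],[24,12],[27,13],[40,0],[47,20],[48,0]]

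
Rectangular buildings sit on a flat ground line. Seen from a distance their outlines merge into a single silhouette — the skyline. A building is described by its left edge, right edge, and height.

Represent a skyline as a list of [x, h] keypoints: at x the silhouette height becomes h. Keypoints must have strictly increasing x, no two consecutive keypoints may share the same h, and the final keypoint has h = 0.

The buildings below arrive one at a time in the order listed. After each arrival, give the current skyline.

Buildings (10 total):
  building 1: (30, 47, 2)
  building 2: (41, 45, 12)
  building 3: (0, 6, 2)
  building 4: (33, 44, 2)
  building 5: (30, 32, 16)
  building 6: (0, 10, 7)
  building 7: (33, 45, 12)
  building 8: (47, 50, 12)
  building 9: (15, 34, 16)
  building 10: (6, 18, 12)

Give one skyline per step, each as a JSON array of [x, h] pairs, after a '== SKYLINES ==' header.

== SKYLINES ==
[[30,2],[47,0]]
[[30,2],[41,12],[45,2],[47,0]]
[[0,2],[6,0],[30,2],[41,12],[45,2],[47,0]]
[[0,2],[6,0],[30,2],[41,12],[45,2],[47,0]]
[[0,2],[6,0],[30,16],[32,2],[41,12],[45,2],[47,0]]
[[0,7],[10,0],[30,16],[32,2],[41,12],[45,2],[47,0]]
[[0,7],[10,0],[30,16],[32,2],[33,12],[45,2],[47,0]]
[[0,7],[10,0],[30,16],[32,2],[33,12],[45,2],[47,12],[50,0]]
[[0,7],[10,0],[15,16],[34,12],[45,2],[47,12],[50,0]]
[[0,7],[6,12],[15,16],[34,12],[45,2],[47,12],[50,0]]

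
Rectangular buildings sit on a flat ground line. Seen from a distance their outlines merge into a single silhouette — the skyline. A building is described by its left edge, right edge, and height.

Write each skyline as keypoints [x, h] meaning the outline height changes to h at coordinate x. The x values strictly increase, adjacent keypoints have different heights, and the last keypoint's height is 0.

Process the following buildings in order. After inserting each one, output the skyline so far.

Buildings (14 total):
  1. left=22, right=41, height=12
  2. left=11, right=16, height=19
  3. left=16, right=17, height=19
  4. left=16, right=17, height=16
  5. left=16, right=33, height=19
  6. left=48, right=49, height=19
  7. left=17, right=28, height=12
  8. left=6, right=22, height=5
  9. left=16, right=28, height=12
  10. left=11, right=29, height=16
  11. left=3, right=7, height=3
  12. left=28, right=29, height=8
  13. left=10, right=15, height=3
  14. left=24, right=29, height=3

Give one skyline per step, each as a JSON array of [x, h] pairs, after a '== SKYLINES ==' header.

== SKYLINES ==
[[22,12],[41,0]]
[[11,19],[16,0],[22,12],[41,0]]
[[11,19],[17,0],[22,12],[41,0]]
[[11,19],[17,0],[22,12],[41,0]]
[[11,19],[33,12],[41,0]]
[[11,19],[33,12],[41,0],[48,19],[49,0]]
[[11,19],[33,12],[41,0],[48,19],[49,0]]
[[6,5],[11,19],[33,12],[41,0],[48,19],[49,0]]
[[6,5],[11,19],[33,12],[41,0],[48,19],[49,0]]
[[6,5],[11,19],[33,12],[41,0],[48,19],[49,0]]
[[3,3],[6,5],[11,19],[33,12],[41,0],[48,19],[49,0]]
[[3,3],[6,5],[11,19],[33,12],[41,0],[48,19],[49,0]]
[[3,3],[6,5],[11,19],[33,12],[41,0],[48,19],[49,0]]
[[3,3],[6,5],[11,19],[33,12],[41,0],[48,19],[49,0]]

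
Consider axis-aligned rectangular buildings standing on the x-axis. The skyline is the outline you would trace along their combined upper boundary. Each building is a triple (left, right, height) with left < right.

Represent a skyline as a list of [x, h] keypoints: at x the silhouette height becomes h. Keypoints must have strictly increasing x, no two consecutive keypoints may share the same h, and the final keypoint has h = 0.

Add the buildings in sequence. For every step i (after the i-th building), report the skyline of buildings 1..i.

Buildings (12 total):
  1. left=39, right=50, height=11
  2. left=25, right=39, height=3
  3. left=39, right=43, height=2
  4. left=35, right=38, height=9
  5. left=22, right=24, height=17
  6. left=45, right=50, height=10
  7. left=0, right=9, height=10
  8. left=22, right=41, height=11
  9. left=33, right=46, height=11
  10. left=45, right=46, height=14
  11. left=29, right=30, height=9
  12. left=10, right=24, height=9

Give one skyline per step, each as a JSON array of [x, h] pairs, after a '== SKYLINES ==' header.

== SKYLINES ==
[[39,11],[50,0]]
[[25,3],[39,11],[50,0]]
[[25,3],[39,11],[50,0]]
[[25,3],[35,9],[38,3],[39,11],[50,0]]
[[22,17],[24,0],[25,3],[35,9],[38,3],[39,11],[50,0]]
[[22,17],[24,0],[25,3],[35,9],[38,3],[39,11],[50,0]]
[[0,10],[9,0],[22,17],[24,0],[25,3],[35,9],[38,3],[39,11],[50,0]]
[[0,10],[9,0],[22,17],[24,11],[50,0]]
[[0,10],[9,0],[22,17],[24,11],[50,0]]
[[0,10],[9,0],[22,17],[24,11],[45,14],[46,11],[50,0]]
[[0,10],[9,0],[22,17],[24,11],[45,14],[46,11],[50,0]]
[[0,10],[9,0],[10,9],[22,17],[24,11],[45,14],[46,11],[50,0]]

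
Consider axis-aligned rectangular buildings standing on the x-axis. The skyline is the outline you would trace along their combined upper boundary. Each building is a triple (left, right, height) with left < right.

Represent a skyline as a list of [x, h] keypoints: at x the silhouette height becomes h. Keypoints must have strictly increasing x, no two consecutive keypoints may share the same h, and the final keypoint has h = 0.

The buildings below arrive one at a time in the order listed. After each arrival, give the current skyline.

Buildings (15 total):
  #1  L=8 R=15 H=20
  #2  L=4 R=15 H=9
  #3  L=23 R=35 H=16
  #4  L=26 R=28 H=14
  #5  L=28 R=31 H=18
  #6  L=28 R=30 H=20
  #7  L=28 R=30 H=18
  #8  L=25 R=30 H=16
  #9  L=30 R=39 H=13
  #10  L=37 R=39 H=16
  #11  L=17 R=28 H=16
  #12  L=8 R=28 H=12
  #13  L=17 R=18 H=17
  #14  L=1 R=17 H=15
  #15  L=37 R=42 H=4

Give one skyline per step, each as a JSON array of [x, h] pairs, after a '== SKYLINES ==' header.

== SKYLINES ==
[[8,20],[15,0]]
[[4,9],[8,20],[15,0]]
[[4,9],[8,20],[15,0],[23,16],[35,0]]
[[4,9],[8,20],[15,0],[23,16],[35,0]]
[[4,9],[8,20],[15,0],[23,16],[28,18],[31,16],[35,0]]
[[4,9],[8,20],[15,0],[23,16],[28,20],[30,18],[31,16],[35,0]]
[[4,9],[8,20],[15,0],[23,16],[28,20],[30,18],[31,16],[35,0]]
[[4,9],[8,20],[15,0],[23,16],[28,20],[30,18],[31,16],[35,0]]
[[4,9],[8,20],[15,0],[23,16],[28,20],[30,18],[31,16],[35,13],[39,0]]
[[4,9],[8,20],[15,0],[23,16],[28,20],[30,18],[31,16],[35,13],[37,16],[39,0]]
[[4,9],[8,20],[15,0],[17,16],[28,20],[30,18],[31,16],[35,13],[37,16],[39,0]]
[[4,9],[8,20],[15,12],[17,16],[28,20],[30,18],[31,16],[35,13],[37,16],[39,0]]
[[4,9],[8,20],[15,12],[17,17],[18,16],[28,20],[30,18],[31,16],[35,13],[37,16],[39,0]]
[[1,15],[8,20],[15,15],[17,17],[18,16],[28,20],[30,18],[31,16],[35,13],[37,16],[39,0]]
[[1,15],[8,20],[15,15],[17,17],[18,16],[28,20],[30,18],[31,16],[35,13],[37,16],[39,4],[42,0]]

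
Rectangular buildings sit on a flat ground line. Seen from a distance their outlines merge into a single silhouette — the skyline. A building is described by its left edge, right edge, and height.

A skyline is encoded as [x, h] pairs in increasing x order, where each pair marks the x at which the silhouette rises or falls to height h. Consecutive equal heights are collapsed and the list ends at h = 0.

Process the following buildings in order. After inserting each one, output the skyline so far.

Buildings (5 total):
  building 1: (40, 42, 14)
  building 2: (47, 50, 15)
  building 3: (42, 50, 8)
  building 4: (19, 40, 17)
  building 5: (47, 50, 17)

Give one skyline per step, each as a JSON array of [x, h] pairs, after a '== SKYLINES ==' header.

== SKYLINES ==
[[40,14],[42,0]]
[[40,14],[42,0],[47,15],[50,0]]
[[40,14],[42,8],[47,15],[50,0]]
[[19,17],[40,14],[42,8],[47,15],[50,0]]
[[19,17],[40,14],[42,8],[47,17],[50,0]]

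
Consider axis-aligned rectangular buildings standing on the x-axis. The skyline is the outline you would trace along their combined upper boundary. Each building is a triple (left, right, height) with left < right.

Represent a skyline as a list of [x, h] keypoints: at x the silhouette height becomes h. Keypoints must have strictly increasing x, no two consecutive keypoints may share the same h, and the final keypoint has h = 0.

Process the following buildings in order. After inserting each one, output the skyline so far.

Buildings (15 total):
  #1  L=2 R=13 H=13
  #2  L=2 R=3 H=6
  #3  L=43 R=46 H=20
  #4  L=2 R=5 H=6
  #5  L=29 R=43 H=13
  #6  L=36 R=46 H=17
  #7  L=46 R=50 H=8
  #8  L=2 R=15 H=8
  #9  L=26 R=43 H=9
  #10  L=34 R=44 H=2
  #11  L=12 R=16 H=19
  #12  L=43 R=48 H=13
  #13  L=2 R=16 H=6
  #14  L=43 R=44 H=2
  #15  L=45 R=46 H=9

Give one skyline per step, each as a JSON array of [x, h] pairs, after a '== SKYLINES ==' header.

== SKYLINES ==
[[2,13],[13,0]]
[[2,13],[13,0]]
[[2,13],[13,0],[43,20],[46,0]]
[[2,13],[13,0],[43,20],[46,0]]
[[2,13],[13,0],[29,13],[43,20],[46,0]]
[[2,13],[13,0],[29,13],[36,17],[43,20],[46,0]]
[[2,13],[13,0],[29,13],[36,17],[43,20],[46,8],[50,0]]
[[2,13],[13,8],[15,0],[29,13],[36,17],[43,20],[46,8],[50,0]]
[[2,13],[13,8],[15,0],[26,9],[29,13],[36,17],[43,20],[46,8],[50,0]]
[[2,13],[13,8],[15,0],[26,9],[29,13],[36,17],[43,20],[46,8],[50,0]]
[[2,13],[12,19],[16,0],[26,9],[29,13],[36,17],[43,20],[46,8],[50,0]]
[[2,13],[12,19],[16,0],[26,9],[29,13],[36,17],[43,20],[46,13],[48,8],[50,0]]
[[2,13],[12,19],[16,0],[26,9],[29,13],[36,17],[43,20],[46,13],[48,8],[50,0]]
[[2,13],[12,19],[16,0],[26,9],[29,13],[36,17],[43,20],[46,13],[48,8],[50,0]]
[[2,13],[12,19],[16,0],[26,9],[29,13],[36,17],[43,20],[46,13],[48,8],[50,0]]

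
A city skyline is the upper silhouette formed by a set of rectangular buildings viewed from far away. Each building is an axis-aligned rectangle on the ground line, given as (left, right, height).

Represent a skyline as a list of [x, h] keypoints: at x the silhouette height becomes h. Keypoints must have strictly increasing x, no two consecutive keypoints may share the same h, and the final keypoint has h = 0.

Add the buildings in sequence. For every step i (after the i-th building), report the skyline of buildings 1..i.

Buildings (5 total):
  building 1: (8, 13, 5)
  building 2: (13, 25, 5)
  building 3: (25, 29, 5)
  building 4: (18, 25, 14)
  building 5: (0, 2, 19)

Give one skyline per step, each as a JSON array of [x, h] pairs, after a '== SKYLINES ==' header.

== SKYLINES ==
[[8,5],[13,0]]
[[8,5],[25,0]]
[[8,5],[29,0]]
[[8,5],[18,14],[25,5],[29,0]]
[[0,19],[2,0],[8,5],[18,14],[25,5],[29,0]]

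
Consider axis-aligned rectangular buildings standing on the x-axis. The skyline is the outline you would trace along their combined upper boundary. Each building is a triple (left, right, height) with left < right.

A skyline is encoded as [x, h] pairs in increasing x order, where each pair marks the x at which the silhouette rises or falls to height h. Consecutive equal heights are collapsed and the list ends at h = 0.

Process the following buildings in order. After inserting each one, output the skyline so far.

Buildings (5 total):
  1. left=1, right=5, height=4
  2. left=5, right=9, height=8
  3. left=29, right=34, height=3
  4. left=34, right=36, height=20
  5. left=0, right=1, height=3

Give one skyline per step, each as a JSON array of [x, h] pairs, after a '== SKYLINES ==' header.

== SKYLINES ==
[[1,4],[5,0]]
[[1,4],[5,8],[9,0]]
[[1,4],[5,8],[9,0],[29,3],[34,0]]
[[1,4],[5,8],[9,0],[29,3],[34,20],[36,0]]
[[0,3],[1,4],[5,8],[9,0],[29,3],[34,20],[36,0]]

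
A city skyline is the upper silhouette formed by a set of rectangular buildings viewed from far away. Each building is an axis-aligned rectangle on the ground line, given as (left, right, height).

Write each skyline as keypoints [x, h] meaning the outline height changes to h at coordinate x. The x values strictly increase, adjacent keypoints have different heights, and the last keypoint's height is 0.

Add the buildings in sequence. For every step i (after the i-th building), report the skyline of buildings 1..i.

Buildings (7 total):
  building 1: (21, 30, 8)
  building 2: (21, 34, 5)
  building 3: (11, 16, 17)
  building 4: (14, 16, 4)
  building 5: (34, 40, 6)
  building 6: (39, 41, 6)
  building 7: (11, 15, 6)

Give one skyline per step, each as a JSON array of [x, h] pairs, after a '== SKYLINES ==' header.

== SKYLINES ==
[[21,8],[30,0]]
[[21,8],[30,5],[34,0]]
[[11,17],[16,0],[21,8],[30,5],[34,0]]
[[11,17],[16,0],[21,8],[30,5],[34,0]]
[[11,17],[16,0],[21,8],[30,5],[34,6],[40,0]]
[[11,17],[16,0],[21,8],[30,5],[34,6],[41,0]]
[[11,17],[16,0],[21,8],[30,5],[34,6],[41,0]]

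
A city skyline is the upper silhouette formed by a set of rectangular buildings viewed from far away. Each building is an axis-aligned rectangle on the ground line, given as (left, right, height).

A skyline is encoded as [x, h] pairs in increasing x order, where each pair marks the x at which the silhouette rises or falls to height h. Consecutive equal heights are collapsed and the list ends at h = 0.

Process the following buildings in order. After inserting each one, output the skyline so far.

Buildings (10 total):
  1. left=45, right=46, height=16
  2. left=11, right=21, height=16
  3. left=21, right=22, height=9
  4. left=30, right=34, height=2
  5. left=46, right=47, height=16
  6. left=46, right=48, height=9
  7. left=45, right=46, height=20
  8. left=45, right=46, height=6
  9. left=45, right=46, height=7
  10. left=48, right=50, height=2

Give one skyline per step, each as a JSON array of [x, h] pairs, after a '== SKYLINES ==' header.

== SKYLINES ==
[[45,16],[46,0]]
[[11,16],[21,0],[45,16],[46,0]]
[[11,16],[21,9],[22,0],[45,16],[46,0]]
[[11,16],[21,9],[22,0],[30,2],[34,0],[45,16],[46,0]]
[[11,16],[21,9],[22,0],[30,2],[34,0],[45,16],[47,0]]
[[11,16],[21,9],[22,0],[30,2],[34,0],[45,16],[47,9],[48,0]]
[[11,16],[21,9],[22,0],[30,2],[34,0],[45,20],[46,16],[47,9],[48,0]]
[[11,16],[21,9],[22,0],[30,2],[34,0],[45,20],[46,16],[47,9],[48,0]]
[[11,16],[21,9],[22,0],[30,2],[34,0],[45,20],[46,16],[47,9],[48,0]]
[[11,16],[21,9],[22,0],[30,2],[34,0],[45,20],[46,16],[47,9],[48,2],[50,0]]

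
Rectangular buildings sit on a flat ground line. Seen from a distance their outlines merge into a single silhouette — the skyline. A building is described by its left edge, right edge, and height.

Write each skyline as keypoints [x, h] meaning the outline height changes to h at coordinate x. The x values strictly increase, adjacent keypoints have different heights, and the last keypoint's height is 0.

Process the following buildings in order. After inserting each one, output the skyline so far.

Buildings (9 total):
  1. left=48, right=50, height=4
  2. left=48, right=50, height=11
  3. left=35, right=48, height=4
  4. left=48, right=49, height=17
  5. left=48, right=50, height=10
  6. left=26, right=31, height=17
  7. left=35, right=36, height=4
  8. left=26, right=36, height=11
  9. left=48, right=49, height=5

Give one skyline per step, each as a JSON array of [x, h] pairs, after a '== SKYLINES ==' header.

== SKYLINES ==
[[48,4],[50,0]]
[[48,11],[50,0]]
[[35,4],[48,11],[50,0]]
[[35,4],[48,17],[49,11],[50,0]]
[[35,4],[48,17],[49,11],[50,0]]
[[26,17],[31,0],[35,4],[48,17],[49,11],[50,0]]
[[26,17],[31,0],[35,4],[48,17],[49,11],[50,0]]
[[26,17],[31,11],[36,4],[48,17],[49,11],[50,0]]
[[26,17],[31,11],[36,4],[48,17],[49,11],[50,0]]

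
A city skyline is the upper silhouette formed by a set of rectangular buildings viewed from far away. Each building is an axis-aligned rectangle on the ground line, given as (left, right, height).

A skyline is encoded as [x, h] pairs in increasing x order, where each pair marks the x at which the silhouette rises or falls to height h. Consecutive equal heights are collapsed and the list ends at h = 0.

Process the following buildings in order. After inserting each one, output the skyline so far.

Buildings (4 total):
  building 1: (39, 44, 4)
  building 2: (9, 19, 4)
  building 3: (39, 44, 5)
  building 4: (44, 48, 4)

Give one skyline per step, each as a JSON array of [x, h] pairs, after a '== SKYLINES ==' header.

== SKYLINES ==
[[39,4],[44,0]]
[[9,4],[19,0],[39,4],[44,0]]
[[9,4],[19,0],[39,5],[44,0]]
[[9,4],[19,0],[39,5],[44,4],[48,0]]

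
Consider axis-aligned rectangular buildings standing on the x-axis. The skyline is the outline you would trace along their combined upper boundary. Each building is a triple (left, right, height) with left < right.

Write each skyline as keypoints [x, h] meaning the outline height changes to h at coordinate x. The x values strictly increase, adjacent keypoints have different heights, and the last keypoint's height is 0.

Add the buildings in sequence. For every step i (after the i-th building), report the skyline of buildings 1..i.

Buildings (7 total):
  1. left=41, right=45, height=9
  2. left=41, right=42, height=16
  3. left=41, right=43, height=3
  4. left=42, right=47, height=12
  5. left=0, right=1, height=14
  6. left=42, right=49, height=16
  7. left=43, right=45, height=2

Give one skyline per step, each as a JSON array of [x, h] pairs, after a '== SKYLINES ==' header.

== SKYLINES ==
[[41,9],[45,0]]
[[41,16],[42,9],[45,0]]
[[41,16],[42,9],[45,0]]
[[41,16],[42,12],[47,0]]
[[0,14],[1,0],[41,16],[42,12],[47,0]]
[[0,14],[1,0],[41,16],[49,0]]
[[0,14],[1,0],[41,16],[49,0]]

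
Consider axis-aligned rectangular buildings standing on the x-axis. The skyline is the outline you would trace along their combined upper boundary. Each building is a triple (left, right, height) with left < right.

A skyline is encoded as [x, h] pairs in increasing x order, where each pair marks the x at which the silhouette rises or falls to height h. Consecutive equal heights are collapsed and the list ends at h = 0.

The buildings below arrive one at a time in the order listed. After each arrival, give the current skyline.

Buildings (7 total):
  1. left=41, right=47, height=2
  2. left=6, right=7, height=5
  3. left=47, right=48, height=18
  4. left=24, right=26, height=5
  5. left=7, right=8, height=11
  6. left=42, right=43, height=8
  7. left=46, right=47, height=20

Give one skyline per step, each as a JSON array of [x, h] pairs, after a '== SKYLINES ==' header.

== SKYLINES ==
[[41,2],[47,0]]
[[6,5],[7,0],[41,2],[47,0]]
[[6,5],[7,0],[41,2],[47,18],[48,0]]
[[6,5],[7,0],[24,5],[26,0],[41,2],[47,18],[48,0]]
[[6,5],[7,11],[8,0],[24,5],[26,0],[41,2],[47,18],[48,0]]
[[6,5],[7,11],[8,0],[24,5],[26,0],[41,2],[42,8],[43,2],[47,18],[48,0]]
[[6,5],[7,11],[8,0],[24,5],[26,0],[41,2],[42,8],[43,2],[46,20],[47,18],[48,0]]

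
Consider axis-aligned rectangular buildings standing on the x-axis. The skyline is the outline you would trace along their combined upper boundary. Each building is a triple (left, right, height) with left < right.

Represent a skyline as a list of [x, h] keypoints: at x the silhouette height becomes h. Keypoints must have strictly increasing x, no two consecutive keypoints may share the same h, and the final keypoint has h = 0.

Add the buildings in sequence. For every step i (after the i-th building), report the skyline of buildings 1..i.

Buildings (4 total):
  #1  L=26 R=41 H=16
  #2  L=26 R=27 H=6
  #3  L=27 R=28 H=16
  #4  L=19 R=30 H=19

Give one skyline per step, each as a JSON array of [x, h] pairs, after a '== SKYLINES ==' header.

== SKYLINES ==
[[26,16],[41,0]]
[[26,16],[41,0]]
[[26,16],[41,0]]
[[19,19],[30,16],[41,0]]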